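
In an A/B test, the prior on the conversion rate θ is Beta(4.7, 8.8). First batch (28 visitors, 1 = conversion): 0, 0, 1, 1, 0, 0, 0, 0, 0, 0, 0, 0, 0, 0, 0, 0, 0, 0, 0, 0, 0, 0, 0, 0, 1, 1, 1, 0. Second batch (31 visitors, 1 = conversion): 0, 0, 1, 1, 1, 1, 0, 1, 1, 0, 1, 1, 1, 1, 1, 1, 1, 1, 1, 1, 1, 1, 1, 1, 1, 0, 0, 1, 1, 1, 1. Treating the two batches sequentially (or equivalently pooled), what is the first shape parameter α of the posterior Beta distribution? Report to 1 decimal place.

The Beta prior is conjugate to a Binomial/Bernoulli likelihood; the update adds successes to α and failures to β.
After batch 1: Beta(4.7+5, 8.8+23) = Beta(9.7, 31.8).
After batch 2: Beta(9.7+25, 31.8+6) = Beta(34.7, 37.8).
Posterior α = 34.7.

34.7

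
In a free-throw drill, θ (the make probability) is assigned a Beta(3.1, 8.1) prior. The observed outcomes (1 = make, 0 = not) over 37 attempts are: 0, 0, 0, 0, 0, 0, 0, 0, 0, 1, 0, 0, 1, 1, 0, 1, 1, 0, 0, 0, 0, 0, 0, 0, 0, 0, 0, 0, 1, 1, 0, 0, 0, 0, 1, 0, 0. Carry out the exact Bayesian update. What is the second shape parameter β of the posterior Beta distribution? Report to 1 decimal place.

37.1

The Beta prior is conjugate to a Binomial/Bernoulli likelihood; the update adds successes to α and failures to β.
Posterior: Beta(α+k, β+n−k) = Beta(3.1+8, 8.1+29) = Beta(11.1, 37.1).
Posterior β = 37.1.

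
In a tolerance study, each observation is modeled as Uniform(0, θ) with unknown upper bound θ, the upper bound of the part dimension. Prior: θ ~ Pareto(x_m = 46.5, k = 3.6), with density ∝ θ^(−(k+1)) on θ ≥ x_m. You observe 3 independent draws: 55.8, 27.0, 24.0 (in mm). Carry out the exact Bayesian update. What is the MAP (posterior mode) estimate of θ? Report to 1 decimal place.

55.8

A Pareto(scale x_m, shape k) prior on the upper bound θ of Uniform(0, θ) is conjugate: posterior is Pareto(max(x_m, max xᵢ), k + n).
Sample maximum = 55.8; prior scale x_m = 46.5 → posterior scale = max = 55.8.
Posterior shape = 3.6 + 3 = 6.6.
The Pareto density is decreasing on [x_m, ∞), so the mode is x_m = 55.8.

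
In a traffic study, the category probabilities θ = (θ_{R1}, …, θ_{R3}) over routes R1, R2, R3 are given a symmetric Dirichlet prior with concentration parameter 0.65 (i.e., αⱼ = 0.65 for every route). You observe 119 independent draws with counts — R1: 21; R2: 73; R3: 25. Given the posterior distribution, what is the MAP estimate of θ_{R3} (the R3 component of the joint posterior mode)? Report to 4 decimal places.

0.2090

The Dirichlet prior is conjugate to the Multinomial likelihood: each posterior αⱼ = prior αⱼ + observed count nⱼ.
Posterior concentration: (21.65, 73.65, 25.65), total = 120.95.
Joint mode component: (α_{R3}−1)/(Σα−K) = 24.65/117.95 = 0.2090.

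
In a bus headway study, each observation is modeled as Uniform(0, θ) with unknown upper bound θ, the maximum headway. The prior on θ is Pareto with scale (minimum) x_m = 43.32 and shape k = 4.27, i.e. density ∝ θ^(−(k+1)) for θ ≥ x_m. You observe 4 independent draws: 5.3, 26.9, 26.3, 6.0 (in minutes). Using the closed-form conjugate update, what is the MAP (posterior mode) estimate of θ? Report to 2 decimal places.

43.32

A Pareto(scale x_m, shape k) prior on the upper bound θ of Uniform(0, θ) is conjugate: posterior is Pareto(max(x_m, max xᵢ), k + n).
Sample maximum = 26.9; prior scale x_m = 43.32 → posterior scale = max = 43.32.
Posterior shape = 4.27 + 4 = 8.27.
The Pareto density is decreasing on [x_m, ∞), so the mode is x_m = 43.32.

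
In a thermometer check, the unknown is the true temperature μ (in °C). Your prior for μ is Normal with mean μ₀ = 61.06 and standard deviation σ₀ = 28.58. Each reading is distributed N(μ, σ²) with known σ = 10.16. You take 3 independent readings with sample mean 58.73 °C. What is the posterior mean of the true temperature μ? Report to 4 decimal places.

58.8242

For Normal data with known variance σ², a Normal(μ₀, σ₀²) prior on μ is conjugate. Posterior precision = 1/σ₀² + n/σ²; posterior mean is the precision-weighted average of μ₀ and x̄.
n·x̄ = 3·58.73 = 176.19.
σ₀² = 28.58² = 816.8164, σ² = 10.16² = 103.2256; σ² + n·σ₀² = 103.2256 + 3·816.8164 = 2553.6748.
Posterior mean = (μ₀/σ₀² + n·x̄/σ²)/(1/σ₀² + n/σ²) = (σ²·μ₀ + σ₀²·n·x̄)/(σ² + n·σ₀²) = (103.2256·61.06 + 816.8164·176.19)/2553.6748 = 150217.836652/2553.6748 = 58.8242.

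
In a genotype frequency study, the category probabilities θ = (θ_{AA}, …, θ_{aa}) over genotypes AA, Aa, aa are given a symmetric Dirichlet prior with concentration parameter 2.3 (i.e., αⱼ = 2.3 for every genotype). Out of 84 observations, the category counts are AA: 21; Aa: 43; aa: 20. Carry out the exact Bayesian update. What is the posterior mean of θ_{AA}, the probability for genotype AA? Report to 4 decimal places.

The Dirichlet prior is conjugate to the Multinomial likelihood: each posterior αⱼ = prior αⱼ + observed count nⱼ.
Posterior concentration: (23.3, 45.3, 22.3), total = 90.9.
E[θ_{AA}|data] = α_{AA}/Σα = 23.3/90.9 = 0.2563.

0.2563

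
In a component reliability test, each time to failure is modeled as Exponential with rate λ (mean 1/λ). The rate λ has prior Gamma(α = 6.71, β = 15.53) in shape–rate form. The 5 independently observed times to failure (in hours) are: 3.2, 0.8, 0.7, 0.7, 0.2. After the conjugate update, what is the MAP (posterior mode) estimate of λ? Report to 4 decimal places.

With a Gamma(shape α, rate β) prior on the exponential rate λ, the posterior after n observations with total T = Σxᵢ is Gamma(α+n, β+T).
Sum of observations T = 5.6 hours; n = 5.
Posterior: Gamma(6.71+5, 15.53+5.6) = Gamma(11.71, 21.13).
Mode = (α−1)/β = 0.5069.

0.5069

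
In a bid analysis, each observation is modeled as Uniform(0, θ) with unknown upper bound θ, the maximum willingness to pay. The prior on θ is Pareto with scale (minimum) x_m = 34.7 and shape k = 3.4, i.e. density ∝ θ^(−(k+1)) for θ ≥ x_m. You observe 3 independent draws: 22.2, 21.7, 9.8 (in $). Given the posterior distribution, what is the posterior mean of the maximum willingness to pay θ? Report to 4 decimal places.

A Pareto(scale x_m, shape k) prior on the upper bound θ of Uniform(0, θ) is conjugate: posterior is Pareto(max(x_m, max xᵢ), k + n).
Sample maximum = 22.2; prior scale x_m = 34.7 → posterior scale = max = 34.7.
Posterior shape = 3.4 + 3 = 6.4.
E[θ|data] = k·x_m/(k−1) = 6.4·34.7/5.4 = 41.1259.

41.1259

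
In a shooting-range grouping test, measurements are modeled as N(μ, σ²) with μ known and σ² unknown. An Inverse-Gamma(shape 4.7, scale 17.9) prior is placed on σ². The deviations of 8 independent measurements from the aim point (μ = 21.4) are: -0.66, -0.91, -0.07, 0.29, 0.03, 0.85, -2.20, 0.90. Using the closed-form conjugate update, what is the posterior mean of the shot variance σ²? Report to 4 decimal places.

2.8264

With known mean μ and an Inverse-Gamma(α, β) prior on σ², the Normal likelihood is conjugate: posterior is Inv-Gamma(α + n/2, β + Σ(xᵢ−μ)²/2).
Σ(xᵢ−μ)² = (-0.66)² + (-0.91)² + (-0.07)² + (0.29)² + (0.03)² + (0.85)² + (-2.20)² + (0.90)² = 7.7261.
Posterior: Inv-Gamma(4.7 + 8/2, 17.9 + 7.7261/2) = Inv-Gamma(8.70, 21.76305).
E[σ²|data] = β/(α−1) = 21.76305/7.70 = 2.8264.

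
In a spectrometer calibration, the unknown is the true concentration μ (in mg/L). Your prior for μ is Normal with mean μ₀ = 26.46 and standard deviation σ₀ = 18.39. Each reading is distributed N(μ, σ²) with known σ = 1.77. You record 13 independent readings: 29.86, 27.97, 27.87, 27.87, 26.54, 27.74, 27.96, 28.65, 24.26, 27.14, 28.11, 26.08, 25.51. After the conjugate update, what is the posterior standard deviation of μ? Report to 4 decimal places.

For Normal data with known variance σ², a Normal(μ₀, σ₀²) prior on μ is conjugate. Posterior precision = 1/σ₀² + n/σ²; posterior mean is the precision-weighted average of μ₀ and x̄.
σ₀² = 18.39² = 338.1921, σ² = 1.77² = 3.1329; σ² + n·σ₀² = 3.1329 + 13·338.1921 = 4399.6302.
Posterior precision = 1/σ₀² + n/σ² = 1/338.1921 + 13/3.1329 = (σ² + n·σ₀²)/(σ₀²σ²) = 4399.6302/(338.1921·3.1329); posterior variance σₙ² = σ₀²σ²/(σ² + n·σ₀²) = 338.1921·3.1329/4399.6302 = 0.240821.
Posterior SD = √σₙ² = √(338.1921·3.1329/4399.6302) = 0.4907.

0.4907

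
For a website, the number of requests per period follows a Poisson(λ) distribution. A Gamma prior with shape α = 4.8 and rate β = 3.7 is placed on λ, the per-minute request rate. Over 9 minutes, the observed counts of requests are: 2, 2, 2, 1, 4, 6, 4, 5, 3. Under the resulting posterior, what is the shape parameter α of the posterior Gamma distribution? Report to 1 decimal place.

33.8

With a Gamma(shape α, rate β) prior, the Poisson likelihood is conjugate: the posterior is Gamma(α + ΣXᵢ, β + n).
Sum of counts S = 29 over n = 9 minutes.
Posterior: Gamma(α+S, β+n) = Gamma(4.8+29, 3.7+9) = Gamma(33.8, 12.7).
Posterior α = 33.8.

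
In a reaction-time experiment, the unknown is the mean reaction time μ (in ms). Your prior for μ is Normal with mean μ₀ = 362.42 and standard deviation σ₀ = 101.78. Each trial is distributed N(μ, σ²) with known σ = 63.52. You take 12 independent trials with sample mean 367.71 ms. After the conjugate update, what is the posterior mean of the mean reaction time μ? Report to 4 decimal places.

For Normal data with known variance σ², a Normal(μ₀, σ₀²) prior on μ is conjugate. Posterior precision = 1/σ₀² + n/σ²; posterior mean is the precision-weighted average of μ₀ and x̄.
n·x̄ = 12·367.71 = 4412.52.
σ₀² = 101.78² = 10359.1684, σ² = 63.52² = 4034.7904; σ² + n·σ₀² = 4034.7904 + 12·10359.1684 = 128344.8112.
Posterior mean = (μ₀/σ₀² + n·x̄/σ²)/(1/σ₀² + n/σ²) = (σ²·μ₀ + σ₀²·n·x̄)/(σ² + n·σ₀²) = (4034.7904·362.42 + 10359.1684·4412.52)/128344.8112 = 47172326.485136/128344.8112 = 367.5437.

367.5437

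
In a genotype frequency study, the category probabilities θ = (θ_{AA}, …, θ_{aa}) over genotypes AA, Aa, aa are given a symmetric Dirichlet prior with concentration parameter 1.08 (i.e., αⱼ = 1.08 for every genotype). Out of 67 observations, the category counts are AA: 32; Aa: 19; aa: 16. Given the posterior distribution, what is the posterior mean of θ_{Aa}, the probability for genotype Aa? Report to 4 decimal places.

0.2859

The Dirichlet prior is conjugate to the Multinomial likelihood: each posterior αⱼ = prior αⱼ + observed count nⱼ.
Posterior concentration: (33.08, 20.08, 17.08), total = 70.24.
E[θ_{Aa}|data] = α_{Aa}/Σα = 20.08/70.24 = 0.2859.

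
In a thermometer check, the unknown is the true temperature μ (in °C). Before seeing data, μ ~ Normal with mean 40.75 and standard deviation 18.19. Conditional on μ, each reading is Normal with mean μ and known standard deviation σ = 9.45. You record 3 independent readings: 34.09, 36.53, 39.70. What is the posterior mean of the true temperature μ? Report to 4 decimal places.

37.1016

For Normal data with known variance σ², a Normal(μ₀, σ₀²) prior on μ is conjugate. Posterior precision = 1/σ₀² + n/σ²; posterior mean is the precision-weighted average of μ₀ and x̄.
Σxᵢ = 34.09 + 36.53 + 39.70 = 110.32, so n·x̄ = 110.32.
σ₀² = 18.19² = 330.8761, σ² = 9.45² = 89.3025; σ² + n·σ₀² = 89.3025 + 3·330.8761 = 1081.9308.
Posterior mean = (μ₀/σ₀² + n·x̄/σ²)/(1/σ₀² + n/σ²) = (σ²·μ₀ + σ₀²·n·x̄)/(σ² + n·σ₀²) = (89.3025·40.75 + 330.8761·110.32)/1081.9308 = 40141.328227/1081.9308 = 37.1016.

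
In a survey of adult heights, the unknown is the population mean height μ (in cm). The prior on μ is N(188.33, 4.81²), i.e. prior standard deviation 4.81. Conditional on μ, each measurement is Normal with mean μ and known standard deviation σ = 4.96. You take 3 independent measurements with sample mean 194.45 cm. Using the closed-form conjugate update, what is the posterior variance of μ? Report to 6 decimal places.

For Normal data with known variance σ², a Normal(μ₀, σ₀²) prior on μ is conjugate. Posterior precision = 1/σ₀² + n/σ²; posterior mean is the precision-weighted average of μ₀ and x̄.
σ₀² = 4.81² = 23.1361, σ² = 4.96² = 24.6016; σ² + n·σ₀² = 24.6016 + 3·23.1361 = 94.0099.
Posterior precision = 1/σ₀² + n/σ² = 1/23.1361 + 3/24.6016 = (σ² + n·σ₀²)/(σ₀²σ²) = 94.0099/(23.1361·24.6016); posterior variance σₙ² = σ₀²σ²/(σ² + n·σ₀²) = 23.1361·24.6016/94.0099 = 6.054523.

6.054523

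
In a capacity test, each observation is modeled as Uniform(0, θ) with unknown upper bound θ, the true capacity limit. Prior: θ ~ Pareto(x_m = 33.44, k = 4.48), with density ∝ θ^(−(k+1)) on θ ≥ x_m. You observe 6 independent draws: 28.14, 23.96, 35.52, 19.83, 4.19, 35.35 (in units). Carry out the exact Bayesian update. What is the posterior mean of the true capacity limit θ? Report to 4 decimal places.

39.2668

A Pareto(scale x_m, shape k) prior on the upper bound θ of Uniform(0, θ) is conjugate: posterior is Pareto(max(x_m, max xᵢ), k + n).
Sample maximum = 35.52; prior scale x_m = 33.44 → posterior scale = max = 35.52.
Posterior shape = 4.48 + 6 = 10.48.
E[θ|data] = k·x_m/(k−1) = 10.48·35.52/9.48 = 39.2668.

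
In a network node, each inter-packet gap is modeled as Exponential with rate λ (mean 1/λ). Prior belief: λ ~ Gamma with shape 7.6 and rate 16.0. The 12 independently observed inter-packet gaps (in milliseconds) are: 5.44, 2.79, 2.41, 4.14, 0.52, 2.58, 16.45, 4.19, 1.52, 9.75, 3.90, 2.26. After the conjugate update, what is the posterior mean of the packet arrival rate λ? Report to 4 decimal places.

0.2724

With a Gamma(shape α, rate β) prior on the exponential rate λ, the posterior after n observations with total T = Σxᵢ is Gamma(α+n, β+T).
Sum of observations T = 55.95 milliseconds; n = 12.
Posterior: Gamma(7.6+12, 16.0+55.95) = Gamma(19.6, 71.95).
Posterior mean of λ = α/β = 19.6/71.95 = 0.2724.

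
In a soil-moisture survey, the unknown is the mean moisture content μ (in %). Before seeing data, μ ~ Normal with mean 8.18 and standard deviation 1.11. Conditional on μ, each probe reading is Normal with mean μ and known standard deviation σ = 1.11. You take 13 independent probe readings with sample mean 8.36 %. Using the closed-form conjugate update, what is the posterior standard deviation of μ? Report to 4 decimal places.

0.2967

For Normal data with known variance σ², a Normal(μ₀, σ₀²) prior on μ is conjugate. Posterior precision = 1/σ₀² + n/σ²; posterior mean is the precision-weighted average of μ₀ and x̄.
σ₀² = 1.11² = 1.2321, σ² = 1.11² = 1.2321; σ² + n·σ₀² = 1.2321 + 13·1.2321 = 17.2494.
Posterior precision = 1/σ₀² + n/σ² = 1/1.2321 + 13/1.2321 = (σ² + n·σ₀²)/(σ₀²σ²) = 17.2494/(1.2321·1.2321); posterior variance σₙ² = σ₀²σ²/(σ² + n·σ₀²) = 1.2321·1.2321/17.2494 = 0.088007.
Posterior SD = √σₙ² = √(1.2321·1.2321/17.2494) = 0.2967.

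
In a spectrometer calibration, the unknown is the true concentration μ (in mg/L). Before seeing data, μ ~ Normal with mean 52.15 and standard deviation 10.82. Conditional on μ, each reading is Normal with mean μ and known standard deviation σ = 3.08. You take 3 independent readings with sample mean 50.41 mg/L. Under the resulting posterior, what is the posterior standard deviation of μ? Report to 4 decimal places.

For Normal data with known variance σ², a Normal(μ₀, σ₀²) prior on μ is conjugate. Posterior precision = 1/σ₀² + n/σ²; posterior mean is the precision-weighted average of μ₀ and x̄.
σ₀² = 10.82² = 117.0724, σ² = 3.08² = 9.4864; σ² + n·σ₀² = 9.4864 + 3·117.0724 = 360.7036.
Posterior precision = 1/σ₀² + n/σ² = 1/117.0724 + 3/9.4864 = (σ² + n·σ₀²)/(σ₀²σ²) = 360.7036/(117.0724·9.4864); posterior variance σₙ² = σ₀²σ²/(σ² + n·σ₀²) = 117.0724·9.4864/360.7036 = 3.078970.
Posterior SD = √σₙ² = √(117.0724·9.4864/360.7036) = 1.7547.

1.7547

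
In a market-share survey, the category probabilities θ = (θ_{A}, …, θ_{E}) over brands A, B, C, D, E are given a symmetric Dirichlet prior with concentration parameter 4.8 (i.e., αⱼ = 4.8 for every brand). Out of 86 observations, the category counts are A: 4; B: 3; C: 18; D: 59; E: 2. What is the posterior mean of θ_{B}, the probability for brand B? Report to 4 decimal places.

The Dirichlet prior is conjugate to the Multinomial likelihood: each posterior αⱼ = prior αⱼ + observed count nⱼ.
Posterior concentration: (8.8, 7.8, 22.8, 63.8, 6.8), total = 110.0.
E[θ_{B}|data] = α_{B}/Σα = 7.8/110.0 = 0.0709.

0.0709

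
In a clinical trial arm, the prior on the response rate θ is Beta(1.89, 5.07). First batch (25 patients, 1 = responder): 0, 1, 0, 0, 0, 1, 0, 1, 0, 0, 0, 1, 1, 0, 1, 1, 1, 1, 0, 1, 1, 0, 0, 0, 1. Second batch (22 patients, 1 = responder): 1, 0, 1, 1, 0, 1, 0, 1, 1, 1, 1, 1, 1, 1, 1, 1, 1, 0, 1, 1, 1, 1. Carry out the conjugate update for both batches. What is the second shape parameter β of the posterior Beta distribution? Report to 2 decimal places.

22.07

The Beta prior is conjugate to a Binomial/Bernoulli likelihood; the update adds successes to α and failures to β.
After batch 1: Beta(1.89+12, 5.07+13) = Beta(13.89, 18.07).
After batch 2: Beta(13.89+18, 18.07+4) = Beta(31.89, 22.07).
Posterior β = 22.07.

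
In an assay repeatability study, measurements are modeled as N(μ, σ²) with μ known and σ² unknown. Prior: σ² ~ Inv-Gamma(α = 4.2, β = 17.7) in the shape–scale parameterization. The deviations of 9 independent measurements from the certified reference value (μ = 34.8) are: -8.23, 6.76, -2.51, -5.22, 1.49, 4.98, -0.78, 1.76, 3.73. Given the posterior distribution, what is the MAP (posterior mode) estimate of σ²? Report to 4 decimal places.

11.7020

With known mean μ and an Inverse-Gamma(α, β) prior on σ², the Normal likelihood is conjugate: posterior is Inv-Gamma(α + n/2, β + Σ(xᵢ−μ)²/2).
Σ(xᵢ−μ)² = (-8.23)² + (6.76)² + (-2.51)² + (-5.22)² + (1.49)² + (4.98)² + (-0.78)² + (1.76)² + (3.73)² = 191.6184.
Posterior: Inv-Gamma(4.2 + 9/2, 17.7 + 191.6184/2) = Inv-Gamma(8.70, 113.50920).
Mode = β/(α+1) = 113.50920/9.70 = 11.7020.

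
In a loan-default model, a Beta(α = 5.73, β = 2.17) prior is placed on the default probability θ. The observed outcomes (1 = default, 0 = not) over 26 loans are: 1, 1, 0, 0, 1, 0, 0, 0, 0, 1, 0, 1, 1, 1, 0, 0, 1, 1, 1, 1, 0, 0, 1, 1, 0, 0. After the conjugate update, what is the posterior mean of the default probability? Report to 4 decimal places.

The Beta prior is conjugate to a Binomial/Bernoulli likelihood; the update adds successes to α and failures to β.
Posterior: Beta(α+k, β+n−k) = Beta(5.73+13, 2.17+13) = Beta(18.73, 15.17).
Posterior mean = α/(α+β) = 18.73/33.90 = 0.5525.

0.5525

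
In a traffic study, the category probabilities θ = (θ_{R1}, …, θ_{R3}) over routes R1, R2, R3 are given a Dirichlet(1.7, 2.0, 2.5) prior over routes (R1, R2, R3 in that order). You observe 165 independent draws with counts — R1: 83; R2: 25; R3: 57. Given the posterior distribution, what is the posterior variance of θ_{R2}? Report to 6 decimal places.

The Dirichlet prior is conjugate to the Multinomial likelihood: each posterior αⱼ = prior αⱼ + observed count nⱼ.
Posterior concentration: (84.7, 27.0, 59.5), total = 171.2.
Var[θ_j] = α_j(Σα−α_j)/((Σα)²(Σα+1)) = 27.0·144.2/(171.2²·172.2) = 0.000771.

0.000771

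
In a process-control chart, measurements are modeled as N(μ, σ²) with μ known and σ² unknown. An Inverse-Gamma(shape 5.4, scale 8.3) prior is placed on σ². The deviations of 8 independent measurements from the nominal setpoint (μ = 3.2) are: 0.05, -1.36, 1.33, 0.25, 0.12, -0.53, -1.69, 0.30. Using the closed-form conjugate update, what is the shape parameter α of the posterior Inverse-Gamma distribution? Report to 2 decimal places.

9.40

With known mean μ and an Inverse-Gamma(α, β) prior on σ², the Normal likelihood is conjugate: posterior is Inv-Gamma(α + n/2, β + Σ(xᵢ−μ)²/2).
Σ(xᵢ−μ)² = (0.05)² + (-1.36)² + (1.33)² + (0.25)² + (0.12)² + (-0.53)² + (-1.69)² + (0.30)² = 6.9249.
Posterior: Inv-Gamma(5.4 + 8/2, 8.3 + 6.9249/2) = Inv-Gamma(9.40, 11.76245).
Posterior α = 9.40.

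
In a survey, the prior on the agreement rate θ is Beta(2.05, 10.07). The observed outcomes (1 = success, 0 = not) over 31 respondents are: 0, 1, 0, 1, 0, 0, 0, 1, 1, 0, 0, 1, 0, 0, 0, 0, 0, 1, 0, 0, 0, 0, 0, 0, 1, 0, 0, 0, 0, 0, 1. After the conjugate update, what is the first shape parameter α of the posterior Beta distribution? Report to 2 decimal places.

The Beta prior is conjugate to a Binomial/Bernoulli likelihood; the update adds successes to α and failures to β.
Posterior: Beta(α+k, β+n−k) = Beta(2.05+8, 10.07+23) = Beta(10.05, 33.07).
Posterior α = 10.05.

10.05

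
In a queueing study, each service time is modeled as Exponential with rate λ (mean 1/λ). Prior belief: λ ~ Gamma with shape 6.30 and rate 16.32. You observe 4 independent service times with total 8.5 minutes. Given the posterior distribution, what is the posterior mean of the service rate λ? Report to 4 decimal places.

With a Gamma(shape α, rate β) prior on the exponential rate λ, the posterior after n observations with total T = Σxᵢ is Gamma(α+n, β+T).
Posterior: Gamma(6.30+4, 16.32+8.5) = Gamma(10.30, 24.82).
Posterior mean of λ = α/β = 10.30/24.82 = 0.4150.

0.4150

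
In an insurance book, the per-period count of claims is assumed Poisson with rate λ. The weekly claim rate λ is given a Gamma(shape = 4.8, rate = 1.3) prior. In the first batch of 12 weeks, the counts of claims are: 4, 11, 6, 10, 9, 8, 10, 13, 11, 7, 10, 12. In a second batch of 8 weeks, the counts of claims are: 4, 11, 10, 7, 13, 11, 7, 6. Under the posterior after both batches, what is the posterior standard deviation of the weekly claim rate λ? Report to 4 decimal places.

With a Gamma(shape α, rate β) prior, the Poisson likelihood is conjugate: the posterior is Gamma(α + ΣXᵢ, β + n).
Batch 1: sum of counts S = 111 over n = 12 weeks.
After batch 1: Gamma(α+S, β+n) = Gamma(4.8+111, 1.3+12) = Gamma(115.8, 13.3).
Batch 2: sum of counts S = 69 over n = 8 weeks.
After batch 2: Gamma(α+S, β+n) = Gamma(115.8+69, 13.3+8) = Gamma(184.8, 21.3).
SD = √α/β = √184.8/21.3 = 0.6382.

0.6382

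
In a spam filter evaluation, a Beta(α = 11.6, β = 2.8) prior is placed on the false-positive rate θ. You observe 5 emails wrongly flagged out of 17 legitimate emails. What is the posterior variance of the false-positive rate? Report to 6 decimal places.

0.007691

The Beta prior is conjugate to a Binomial/Bernoulli likelihood; the update adds successes to α and failures to β.
Posterior: Beta(α+k, β+n−k) = Beta(11.6+5, 2.8+12) = Beta(16.6, 14.8).
Var = αβ/((α+β)²(α+β+1)) = 16.6·14.8/(31.4²·32.4) = 0.007691.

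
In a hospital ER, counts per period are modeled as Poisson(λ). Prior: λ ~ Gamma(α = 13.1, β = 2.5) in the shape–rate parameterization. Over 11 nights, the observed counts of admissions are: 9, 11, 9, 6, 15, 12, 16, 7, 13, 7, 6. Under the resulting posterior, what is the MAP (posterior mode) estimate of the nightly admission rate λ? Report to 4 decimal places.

With a Gamma(shape α, rate β) prior, the Poisson likelihood is conjugate: the posterior is Gamma(α + ΣXᵢ, β + n).
Sum of counts S = 111 over n = 11 nights.
Posterior: Gamma(α+S, β+n) = Gamma(13.1+111, 2.5+11) = Gamma(124.1, 13.5).
Mode of Gamma(α,β) for α≥1 is (α−1)/β = 123.1/13.5 = 9.1185.

9.1185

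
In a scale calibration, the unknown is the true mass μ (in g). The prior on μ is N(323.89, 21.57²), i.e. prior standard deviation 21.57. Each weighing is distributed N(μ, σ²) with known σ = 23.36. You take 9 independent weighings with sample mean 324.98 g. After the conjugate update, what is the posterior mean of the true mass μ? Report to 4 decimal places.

324.8543

For Normal data with known variance σ², a Normal(μ₀, σ₀²) prior on μ is conjugate. Posterior precision = 1/σ₀² + n/σ²; posterior mean is the precision-weighted average of μ₀ and x̄.
n·x̄ = 9·324.98 = 2924.82.
σ₀² = 21.57² = 465.2649, σ² = 23.36² = 545.6896; σ² + n·σ₀² = 545.6896 + 9·465.2649 = 4733.0737.
Posterior mean = (μ₀/σ₀² + n·x̄/σ²)/(1/σ₀² + n/σ²) = (σ²·μ₀ + σ₀²·n·x̄)/(σ² + n·σ₀²) = (545.6896·323.89 + 465.2649·2924.82)/4733.0737 = 1537559.489362/4733.0737 = 324.8543.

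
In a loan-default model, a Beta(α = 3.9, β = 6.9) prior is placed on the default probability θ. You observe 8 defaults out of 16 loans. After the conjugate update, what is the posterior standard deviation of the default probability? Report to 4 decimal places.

The Beta prior is conjugate to a Binomial/Bernoulli likelihood; the update adds successes to α and failures to β.
Posterior: Beta(α+k, β+n−k) = Beta(3.9+8, 6.9+8) = Beta(11.9, 14.9).
Var = αβ/((α+β)²(α+β+1)) = 11.9·14.9/(26.8²·27.8) = 0.00888012; SD = √0.00888012 = 0.0942.

0.0942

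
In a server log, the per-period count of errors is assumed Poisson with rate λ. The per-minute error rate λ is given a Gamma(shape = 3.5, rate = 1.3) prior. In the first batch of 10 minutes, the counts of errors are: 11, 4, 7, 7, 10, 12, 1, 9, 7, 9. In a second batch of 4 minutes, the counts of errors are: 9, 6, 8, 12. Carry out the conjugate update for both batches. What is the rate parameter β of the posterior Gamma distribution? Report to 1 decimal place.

With a Gamma(shape α, rate β) prior, the Poisson likelihood is conjugate: the posterior is Gamma(α + ΣXᵢ, β + n).
Batch 1: sum of counts S = 77 over n = 10 minutes.
After batch 1: Gamma(α+S, β+n) = Gamma(3.5+77, 1.3+10) = Gamma(80.5, 11.3).
Batch 2: sum of counts S = 35 over n = 4 minutes.
After batch 2: Gamma(α+S, β+n) = Gamma(80.5+35, 11.3+4) = Gamma(115.5, 15.3).
Posterior β = 15.3.

15.3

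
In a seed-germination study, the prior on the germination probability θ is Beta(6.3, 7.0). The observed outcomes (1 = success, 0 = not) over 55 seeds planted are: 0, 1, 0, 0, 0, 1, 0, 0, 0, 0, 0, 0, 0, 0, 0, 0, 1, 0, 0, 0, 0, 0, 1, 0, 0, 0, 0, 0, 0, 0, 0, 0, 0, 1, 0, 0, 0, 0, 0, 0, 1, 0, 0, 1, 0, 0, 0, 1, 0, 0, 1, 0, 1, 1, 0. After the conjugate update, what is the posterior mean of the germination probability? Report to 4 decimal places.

The Beta prior is conjugate to a Binomial/Bernoulli likelihood; the update adds successes to α and failures to β.
Posterior: Beta(α+k, β+n−k) = Beta(6.3+11, 7.0+44) = Beta(17.3, 51.0).
Posterior mean = α/(α+β) = 17.3/68.3 = 0.2533.

0.2533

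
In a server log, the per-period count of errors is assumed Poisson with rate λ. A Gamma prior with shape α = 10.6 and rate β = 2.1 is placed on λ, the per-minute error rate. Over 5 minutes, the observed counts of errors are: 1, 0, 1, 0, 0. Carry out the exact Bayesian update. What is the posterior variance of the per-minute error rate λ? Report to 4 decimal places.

With a Gamma(shape α, rate β) prior, the Poisson likelihood is conjugate: the posterior is Gamma(α + ΣXᵢ, β + n).
Sum of counts S = 2 over n = 5 minutes.
Posterior: Gamma(α+S, β+n) = Gamma(10.6+2, 2.1+5) = Gamma(12.6, 7.1).
Var = α/β² = 12.6/7.1² = 0.2500.

0.2500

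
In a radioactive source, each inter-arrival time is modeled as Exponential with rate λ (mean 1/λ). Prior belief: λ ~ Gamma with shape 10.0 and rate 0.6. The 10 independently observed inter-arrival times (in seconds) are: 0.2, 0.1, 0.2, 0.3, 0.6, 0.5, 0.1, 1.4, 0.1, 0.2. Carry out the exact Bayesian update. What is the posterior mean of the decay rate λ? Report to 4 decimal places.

With a Gamma(shape α, rate β) prior on the exponential rate λ, the posterior after n observations with total T = Σxᵢ is Gamma(α+n, β+T).
Sum of observations T = 3.7 seconds; n = 10.
Posterior: Gamma(10.0+10, 0.6+3.7) = Gamma(20.0, 4.3).
Posterior mean of λ = α/β = 20.0/4.3 = 4.6512.

4.6512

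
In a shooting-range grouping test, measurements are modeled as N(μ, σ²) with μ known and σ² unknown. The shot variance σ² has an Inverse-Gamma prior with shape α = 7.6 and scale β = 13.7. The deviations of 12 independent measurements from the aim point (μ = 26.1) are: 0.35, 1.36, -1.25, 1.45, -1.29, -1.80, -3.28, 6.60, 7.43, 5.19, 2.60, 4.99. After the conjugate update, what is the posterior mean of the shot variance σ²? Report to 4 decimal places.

8.1770

With known mean μ and an Inverse-Gamma(α, β) prior on σ², the Normal likelihood is conjugate: posterior is Inv-Gamma(α + n/2, β + Σ(xᵢ−μ)²/2).
Σ(xᵢ−μ)² = (0.35)² + (1.36)² + (-1.25)² + (1.45)² + (-1.29)² + (-1.80)² + (-3.28)² + (6.60)² + (7.43)² + (5.19)² + (2.60)² + (4.99)² = 178.6607.
Posterior: Inv-Gamma(7.6 + 12/2, 13.7 + 178.6607/2) = Inv-Gamma(13.60, 103.03035).
E[σ²|data] = β/(α−1) = 103.03035/12.60 = 8.1770.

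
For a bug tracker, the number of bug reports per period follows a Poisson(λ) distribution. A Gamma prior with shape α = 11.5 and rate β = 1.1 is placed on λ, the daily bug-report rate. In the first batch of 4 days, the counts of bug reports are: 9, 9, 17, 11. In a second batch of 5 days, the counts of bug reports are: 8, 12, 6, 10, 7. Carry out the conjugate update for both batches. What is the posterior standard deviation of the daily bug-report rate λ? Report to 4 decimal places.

0.9926

With a Gamma(shape α, rate β) prior, the Poisson likelihood is conjugate: the posterior is Gamma(α + ΣXᵢ, β + n).
Batch 1: sum of counts S = 46 over n = 4 days.
After batch 1: Gamma(α+S, β+n) = Gamma(11.5+46, 1.1+4) = Gamma(57.5, 5.1).
Batch 2: sum of counts S = 43 over n = 5 days.
After batch 2: Gamma(α+S, β+n) = Gamma(57.5+43, 5.1+5) = Gamma(100.5, 10.1).
SD = √α/β = √100.5/10.1 = 0.9926.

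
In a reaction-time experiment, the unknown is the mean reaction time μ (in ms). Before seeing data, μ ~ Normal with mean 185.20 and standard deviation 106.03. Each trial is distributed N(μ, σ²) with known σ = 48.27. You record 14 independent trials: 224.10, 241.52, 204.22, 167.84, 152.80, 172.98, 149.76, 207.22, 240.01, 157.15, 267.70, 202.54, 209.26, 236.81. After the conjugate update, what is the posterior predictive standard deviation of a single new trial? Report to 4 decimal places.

49.9399

For Normal data with known variance σ², a Normal(μ₀, σ₀²) prior on μ is conjugate. Posterior precision = 1/σ₀² + n/σ²; posterior mean is the precision-weighted average of μ₀ and x̄.
σ₀² = 106.03² = 11242.3609, σ² = 48.27² = 2329.9929; σ² + n·σ₀² = 2329.9929 + 14·11242.3609 = 159723.0455.
Posterior precision = 1/σ₀² + n/σ² = 1/11242.3609 + 14/2329.9929 = (σ² + n·σ₀²)/(σ₀²σ²) = 159723.0455/(11242.3609·2329.9929); posterior variance σₙ² = σ₀²σ²/(σ² + n·σ₀²) = 11242.3609·2329.9929/159723.0455 = 164.000261.
Predictive variance for one new observation = σₙ² + σ² = 11242.3609·2329.9929/159723.0455 + 2329.9929 = σ²·(σ₀² + 159723.0455)/159723.0455 = 2329.9929·170965.4064/159723.0455 = 2493.993161; SD = √(2329.9929·170965.4064/159723.0455) = 49.9399.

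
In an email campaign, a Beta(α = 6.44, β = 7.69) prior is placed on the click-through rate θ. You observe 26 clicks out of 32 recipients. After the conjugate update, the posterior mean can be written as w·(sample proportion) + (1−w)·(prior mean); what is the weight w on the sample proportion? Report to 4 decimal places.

The Beta prior is conjugate to a Binomial/Bernoulli likelihood; the update adds successes to α and failures to β.
Posterior mean = (α₀+k)/(α₀+β₀+n) = [n/(α₀+β₀+n)]·(k/n) + [(α₀+β₀)/(α₀+β₀+n)]·α₀/(α₀+β₀), so only n and the prior enter the weight.
The weight on the data is w = n/(α₀+β₀+n) = 32/(6.44+7.69+32) = 32/46.13 = 0.6937.

0.6937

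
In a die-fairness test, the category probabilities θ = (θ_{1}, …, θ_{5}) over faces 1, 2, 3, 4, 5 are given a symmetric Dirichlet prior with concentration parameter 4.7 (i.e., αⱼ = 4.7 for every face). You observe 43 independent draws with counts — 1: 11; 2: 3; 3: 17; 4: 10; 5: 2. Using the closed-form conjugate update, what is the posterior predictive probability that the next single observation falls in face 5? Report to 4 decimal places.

The Dirichlet prior is conjugate to the Multinomial likelihood: each posterior αⱼ = prior αⱼ + observed count nⱼ.
Posterior concentration: (15.7, 7.7, 21.7, 14.7, 6.7), total = 66.5.
P(next = 5 | data) = α_{5}/Σα = 0.1008.

0.1008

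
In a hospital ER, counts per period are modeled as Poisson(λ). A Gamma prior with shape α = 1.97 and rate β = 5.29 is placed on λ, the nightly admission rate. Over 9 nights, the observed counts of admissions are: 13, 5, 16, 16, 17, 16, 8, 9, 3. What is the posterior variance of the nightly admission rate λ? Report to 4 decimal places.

0.5140

With a Gamma(shape α, rate β) prior, the Poisson likelihood is conjugate: the posterior is Gamma(α + ΣXᵢ, β + n).
Sum of counts S = 103 over n = 9 nights.
Posterior: Gamma(α+S, β+n) = Gamma(1.97+103, 5.29+9) = Gamma(104.97, 14.29).
Var = α/β² = 104.97/14.29² = 0.5140.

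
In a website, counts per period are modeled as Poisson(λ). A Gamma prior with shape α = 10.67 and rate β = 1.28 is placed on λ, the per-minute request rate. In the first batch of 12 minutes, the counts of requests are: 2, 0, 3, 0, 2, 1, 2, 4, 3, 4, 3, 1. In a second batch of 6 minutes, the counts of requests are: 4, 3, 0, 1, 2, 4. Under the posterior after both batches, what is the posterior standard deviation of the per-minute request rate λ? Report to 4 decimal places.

With a Gamma(shape α, rate β) prior, the Poisson likelihood is conjugate: the posterior is Gamma(α + ΣXᵢ, β + n).
Batch 1: sum of counts S = 25 over n = 12 minutes.
After batch 1: Gamma(α+S, β+n) = Gamma(10.67+25, 1.28+12) = Gamma(35.67, 13.28).
Batch 2: sum of counts S = 14 over n = 6 minutes.
After batch 2: Gamma(α+S, β+n) = Gamma(35.67+14, 13.28+6) = Gamma(49.67, 19.28).
SD = √α/β = √49.67/19.28 = 0.3655.

0.3655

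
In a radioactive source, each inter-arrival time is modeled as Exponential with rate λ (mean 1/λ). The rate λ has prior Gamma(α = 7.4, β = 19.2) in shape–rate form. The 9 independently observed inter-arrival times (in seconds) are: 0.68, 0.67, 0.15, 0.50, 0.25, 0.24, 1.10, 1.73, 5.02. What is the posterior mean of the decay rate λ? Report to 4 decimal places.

0.5552

With a Gamma(shape α, rate β) prior on the exponential rate λ, the posterior after n observations with total T = Σxᵢ is Gamma(α+n, β+T).
Sum of observations T = 10.34 seconds; n = 9.
Posterior: Gamma(7.4+9, 19.2+10.34) = Gamma(16.4, 29.54).
Posterior mean of λ = α/β = 16.4/29.54 = 0.5552.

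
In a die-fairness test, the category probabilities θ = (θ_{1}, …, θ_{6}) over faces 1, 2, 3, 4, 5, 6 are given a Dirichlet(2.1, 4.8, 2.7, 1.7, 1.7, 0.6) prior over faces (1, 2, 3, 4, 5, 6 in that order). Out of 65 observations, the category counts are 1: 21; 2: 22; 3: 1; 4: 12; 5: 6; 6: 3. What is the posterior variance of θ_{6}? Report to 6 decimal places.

0.000549

The Dirichlet prior is conjugate to the Multinomial likelihood: each posterior αⱼ = prior αⱼ + observed count nⱼ.
Posterior concentration: (23.1, 26.8, 3.7, 13.7, 7.7, 3.6), total = 78.6.
Var[θ_j] = α_j(Σα−α_j)/((Σα)²(Σα+1)) = 3.6·75.0/(78.6²·79.6) = 0.000549.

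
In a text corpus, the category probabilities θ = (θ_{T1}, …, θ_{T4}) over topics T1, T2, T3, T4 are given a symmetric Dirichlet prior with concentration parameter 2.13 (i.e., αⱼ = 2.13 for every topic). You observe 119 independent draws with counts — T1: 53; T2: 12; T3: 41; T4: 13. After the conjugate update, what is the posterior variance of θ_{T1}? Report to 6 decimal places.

0.001910

The Dirichlet prior is conjugate to the Multinomial likelihood: each posterior αⱼ = prior αⱼ + observed count nⱼ.
Posterior concentration: (55.13, 14.13, 43.13, 15.13), total = 127.52.
Var[θ_j] = α_j(Σα−α_j)/((Σα)²(Σα+1)) = 55.13·72.39/(127.52²·128.52) = 0.001910.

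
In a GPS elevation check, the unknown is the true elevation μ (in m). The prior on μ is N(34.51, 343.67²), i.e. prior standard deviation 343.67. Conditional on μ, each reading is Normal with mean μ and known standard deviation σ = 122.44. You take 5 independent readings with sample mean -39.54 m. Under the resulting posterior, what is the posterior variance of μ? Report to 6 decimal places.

2924.080172

For Normal data with known variance σ², a Normal(μ₀, σ₀²) prior on μ is conjugate. Posterior precision = 1/σ₀² + n/σ²; posterior mean is the precision-weighted average of μ₀ and x̄.
σ₀² = 343.67² = 118109.0689, σ² = 122.44² = 14991.5536; σ² + n·σ₀² = 14991.5536 + 5·118109.0689 = 605536.8981.
Posterior precision = 1/σ₀² + n/σ² = 1/118109.0689 + 5/14991.5536 = (σ² + n·σ₀²)/(σ₀²σ²) = 605536.8981/(118109.0689·14991.5536); posterior variance σₙ² = σ₀²σ²/(σ² + n·σ₀²) = 118109.0689·14991.5536/605536.8981 = 2924.080172.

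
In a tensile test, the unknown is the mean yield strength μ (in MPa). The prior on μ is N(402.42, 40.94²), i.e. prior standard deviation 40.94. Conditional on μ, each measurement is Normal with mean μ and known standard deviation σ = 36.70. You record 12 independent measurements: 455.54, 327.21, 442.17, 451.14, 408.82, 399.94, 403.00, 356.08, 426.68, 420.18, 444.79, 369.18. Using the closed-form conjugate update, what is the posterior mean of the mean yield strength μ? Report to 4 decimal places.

408.3316

For Normal data with known variance σ², a Normal(μ₀, σ₀²) prior on μ is conjugate. Posterior precision = 1/σ₀² + n/σ²; posterior mean is the precision-weighted average of μ₀ and x̄.
Σxᵢ = 455.54 + 327.21 + 442.17 + 451.14 + 408.82 + 399.94 + 403.00 + 356.08 + 426.68 + 420.18 + 444.79 + 369.18 = 4904.73, so n·x̄ = 4904.73.
σ₀² = 40.94² = 1676.0836, σ² = 36.70² = 1346.89; σ² + n·σ₀² = 1346.89 + 12·1676.0836 = 21459.8932.
Posterior mean = (μ₀/σ₀² + n·x̄/σ²)/(1/σ₀² + n/σ²) = (σ²·μ₀ + σ₀²·n·x̄)/(σ² + n·σ₀²) = (1346.89·402.42 + 1676.0836·4904.73)/21459.8932 = 8762752.989228/21459.8932 = 408.3316.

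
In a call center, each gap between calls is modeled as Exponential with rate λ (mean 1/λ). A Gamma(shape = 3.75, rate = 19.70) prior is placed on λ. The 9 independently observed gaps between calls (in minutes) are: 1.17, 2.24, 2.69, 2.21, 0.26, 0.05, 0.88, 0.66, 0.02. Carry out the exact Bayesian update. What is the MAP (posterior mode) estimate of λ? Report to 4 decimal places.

0.3932

With a Gamma(shape α, rate β) prior on the exponential rate λ, the posterior after n observations with total T = Σxᵢ is Gamma(α+n, β+T).
Sum of observations T = 10.18 minutes; n = 9.
Posterior: Gamma(3.75+9, 19.70+10.18) = Gamma(12.75, 29.88).
Mode = (α−1)/β = 0.3932.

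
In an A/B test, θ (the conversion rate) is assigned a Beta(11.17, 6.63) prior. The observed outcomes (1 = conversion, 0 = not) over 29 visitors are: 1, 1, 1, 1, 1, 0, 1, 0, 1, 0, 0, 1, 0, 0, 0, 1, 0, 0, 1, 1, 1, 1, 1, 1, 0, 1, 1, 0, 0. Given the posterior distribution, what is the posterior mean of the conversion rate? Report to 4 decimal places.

0.6019

The Beta prior is conjugate to a Binomial/Bernoulli likelihood; the update adds successes to α and failures to β.
Posterior: Beta(α+k, β+n−k) = Beta(11.17+17, 6.63+12) = Beta(28.17, 18.63).
Posterior mean = α/(α+β) = 28.17/46.80 = 0.6019.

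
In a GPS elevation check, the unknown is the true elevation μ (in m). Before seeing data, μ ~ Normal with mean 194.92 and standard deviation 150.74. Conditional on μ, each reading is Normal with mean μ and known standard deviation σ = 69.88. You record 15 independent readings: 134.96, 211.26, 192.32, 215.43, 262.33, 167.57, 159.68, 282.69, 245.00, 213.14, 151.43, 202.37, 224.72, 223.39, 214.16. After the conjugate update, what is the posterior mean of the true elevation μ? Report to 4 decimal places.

For Normal data with known variance σ², a Normal(μ₀, σ₀²) prior on μ is conjugate. Posterior precision = 1/σ₀² + n/σ²; posterior mean is the precision-weighted average of μ₀ and x̄.
Σxᵢ = 134.96 + 211.26 + 192.32 + 215.43 + 262.33 + 167.57 + 159.68 + 282.69 + 245.00 + 213.14 + 151.43 + 202.37 + 224.72 + 223.39 + 214.16 = 3100.45, so n·x̄ = 3100.45.
σ₀² = 150.74² = 22722.5476, σ² = 69.88² = 4883.2144; σ² + n·σ₀² = 4883.2144 + 15·22722.5476 = 345721.4284.
Posterior mean = (μ₀/σ₀² + n·x̄/σ²)/(1/σ₀² + n/σ²) = (σ²·μ₀ + σ₀²·n·x̄)/(σ² + n·σ₀²) = (4883.2144·194.92 + 22722.5476·3100.45)/345721.4284 = 71401958.857268/345721.4284 = 206.5303.

206.5303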